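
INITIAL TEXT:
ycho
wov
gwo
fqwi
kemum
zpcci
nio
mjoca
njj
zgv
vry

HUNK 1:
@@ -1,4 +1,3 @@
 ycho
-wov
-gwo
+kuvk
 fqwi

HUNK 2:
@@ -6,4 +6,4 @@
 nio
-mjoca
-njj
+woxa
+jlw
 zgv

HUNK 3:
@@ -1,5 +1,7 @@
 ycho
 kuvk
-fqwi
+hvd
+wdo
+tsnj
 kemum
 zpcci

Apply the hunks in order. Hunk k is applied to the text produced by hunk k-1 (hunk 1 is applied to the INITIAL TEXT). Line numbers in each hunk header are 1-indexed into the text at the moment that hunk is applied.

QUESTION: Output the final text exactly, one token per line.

Hunk 1: at line 1 remove [wov,gwo] add [kuvk] -> 10 lines: ycho kuvk fqwi kemum zpcci nio mjoca njj zgv vry
Hunk 2: at line 6 remove [mjoca,njj] add [woxa,jlw] -> 10 lines: ycho kuvk fqwi kemum zpcci nio woxa jlw zgv vry
Hunk 3: at line 1 remove [fqwi] add [hvd,wdo,tsnj] -> 12 lines: ycho kuvk hvd wdo tsnj kemum zpcci nio woxa jlw zgv vry

Answer: ycho
kuvk
hvd
wdo
tsnj
kemum
zpcci
nio
woxa
jlw
zgv
vry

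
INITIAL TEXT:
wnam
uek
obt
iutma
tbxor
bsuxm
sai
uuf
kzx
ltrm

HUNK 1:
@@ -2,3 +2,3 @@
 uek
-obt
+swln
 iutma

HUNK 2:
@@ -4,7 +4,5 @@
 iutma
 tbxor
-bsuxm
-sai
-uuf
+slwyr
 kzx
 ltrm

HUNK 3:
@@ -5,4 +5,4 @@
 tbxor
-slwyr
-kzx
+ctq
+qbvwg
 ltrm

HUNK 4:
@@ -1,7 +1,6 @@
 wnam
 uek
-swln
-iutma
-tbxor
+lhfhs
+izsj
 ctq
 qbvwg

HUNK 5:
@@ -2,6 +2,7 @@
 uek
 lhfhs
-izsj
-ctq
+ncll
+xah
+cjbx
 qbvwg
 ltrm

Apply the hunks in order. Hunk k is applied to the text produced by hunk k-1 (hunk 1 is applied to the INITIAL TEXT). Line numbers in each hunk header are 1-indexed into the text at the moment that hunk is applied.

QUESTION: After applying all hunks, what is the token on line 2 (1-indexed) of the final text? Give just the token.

Answer: uek

Derivation:
Hunk 1: at line 2 remove [obt] add [swln] -> 10 lines: wnam uek swln iutma tbxor bsuxm sai uuf kzx ltrm
Hunk 2: at line 4 remove [bsuxm,sai,uuf] add [slwyr] -> 8 lines: wnam uek swln iutma tbxor slwyr kzx ltrm
Hunk 3: at line 5 remove [slwyr,kzx] add [ctq,qbvwg] -> 8 lines: wnam uek swln iutma tbxor ctq qbvwg ltrm
Hunk 4: at line 1 remove [swln,iutma,tbxor] add [lhfhs,izsj] -> 7 lines: wnam uek lhfhs izsj ctq qbvwg ltrm
Hunk 5: at line 2 remove [izsj,ctq] add [ncll,xah,cjbx] -> 8 lines: wnam uek lhfhs ncll xah cjbx qbvwg ltrm
Final line 2: uek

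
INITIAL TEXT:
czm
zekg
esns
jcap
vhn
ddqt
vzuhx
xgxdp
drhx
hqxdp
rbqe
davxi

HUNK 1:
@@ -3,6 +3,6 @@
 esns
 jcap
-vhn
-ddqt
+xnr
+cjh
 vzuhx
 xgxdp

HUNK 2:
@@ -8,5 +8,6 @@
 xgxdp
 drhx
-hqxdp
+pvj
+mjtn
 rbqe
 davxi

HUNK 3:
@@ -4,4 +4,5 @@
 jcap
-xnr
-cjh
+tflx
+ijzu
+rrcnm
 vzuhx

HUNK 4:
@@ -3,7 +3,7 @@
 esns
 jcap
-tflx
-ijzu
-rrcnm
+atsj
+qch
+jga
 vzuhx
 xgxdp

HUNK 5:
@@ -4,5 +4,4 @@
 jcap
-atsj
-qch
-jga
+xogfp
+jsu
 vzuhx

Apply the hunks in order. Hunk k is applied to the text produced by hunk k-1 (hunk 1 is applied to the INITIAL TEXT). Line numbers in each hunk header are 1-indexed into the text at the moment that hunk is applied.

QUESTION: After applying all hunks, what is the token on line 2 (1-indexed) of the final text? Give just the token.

Answer: zekg

Derivation:
Hunk 1: at line 3 remove [vhn,ddqt] add [xnr,cjh] -> 12 lines: czm zekg esns jcap xnr cjh vzuhx xgxdp drhx hqxdp rbqe davxi
Hunk 2: at line 8 remove [hqxdp] add [pvj,mjtn] -> 13 lines: czm zekg esns jcap xnr cjh vzuhx xgxdp drhx pvj mjtn rbqe davxi
Hunk 3: at line 4 remove [xnr,cjh] add [tflx,ijzu,rrcnm] -> 14 lines: czm zekg esns jcap tflx ijzu rrcnm vzuhx xgxdp drhx pvj mjtn rbqe davxi
Hunk 4: at line 3 remove [tflx,ijzu,rrcnm] add [atsj,qch,jga] -> 14 lines: czm zekg esns jcap atsj qch jga vzuhx xgxdp drhx pvj mjtn rbqe davxi
Hunk 5: at line 4 remove [atsj,qch,jga] add [xogfp,jsu] -> 13 lines: czm zekg esns jcap xogfp jsu vzuhx xgxdp drhx pvj mjtn rbqe davxi
Final line 2: zekg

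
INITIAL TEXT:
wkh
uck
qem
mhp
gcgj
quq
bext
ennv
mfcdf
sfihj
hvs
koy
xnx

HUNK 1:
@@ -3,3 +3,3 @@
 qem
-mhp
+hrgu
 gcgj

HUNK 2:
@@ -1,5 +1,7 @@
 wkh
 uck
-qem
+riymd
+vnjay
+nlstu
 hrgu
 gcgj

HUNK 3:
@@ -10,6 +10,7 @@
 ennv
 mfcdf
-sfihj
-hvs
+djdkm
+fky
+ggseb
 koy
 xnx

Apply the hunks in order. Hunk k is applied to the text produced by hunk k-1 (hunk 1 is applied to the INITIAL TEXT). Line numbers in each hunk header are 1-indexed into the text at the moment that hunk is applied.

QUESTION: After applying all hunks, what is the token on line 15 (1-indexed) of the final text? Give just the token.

Answer: koy

Derivation:
Hunk 1: at line 3 remove [mhp] add [hrgu] -> 13 lines: wkh uck qem hrgu gcgj quq bext ennv mfcdf sfihj hvs koy xnx
Hunk 2: at line 1 remove [qem] add [riymd,vnjay,nlstu] -> 15 lines: wkh uck riymd vnjay nlstu hrgu gcgj quq bext ennv mfcdf sfihj hvs koy xnx
Hunk 3: at line 10 remove [sfihj,hvs] add [djdkm,fky,ggseb] -> 16 lines: wkh uck riymd vnjay nlstu hrgu gcgj quq bext ennv mfcdf djdkm fky ggseb koy xnx
Final line 15: koy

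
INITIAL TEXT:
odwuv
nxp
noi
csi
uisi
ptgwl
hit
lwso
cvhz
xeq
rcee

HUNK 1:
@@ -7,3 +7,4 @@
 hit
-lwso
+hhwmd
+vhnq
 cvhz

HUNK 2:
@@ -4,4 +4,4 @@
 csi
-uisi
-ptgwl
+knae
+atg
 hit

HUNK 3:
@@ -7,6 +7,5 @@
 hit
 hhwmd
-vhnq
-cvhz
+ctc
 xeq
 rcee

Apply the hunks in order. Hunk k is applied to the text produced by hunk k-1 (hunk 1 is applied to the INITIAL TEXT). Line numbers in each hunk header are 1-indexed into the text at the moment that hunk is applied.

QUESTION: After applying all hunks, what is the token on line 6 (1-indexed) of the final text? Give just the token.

Hunk 1: at line 7 remove [lwso] add [hhwmd,vhnq] -> 12 lines: odwuv nxp noi csi uisi ptgwl hit hhwmd vhnq cvhz xeq rcee
Hunk 2: at line 4 remove [uisi,ptgwl] add [knae,atg] -> 12 lines: odwuv nxp noi csi knae atg hit hhwmd vhnq cvhz xeq rcee
Hunk 3: at line 7 remove [vhnq,cvhz] add [ctc] -> 11 lines: odwuv nxp noi csi knae atg hit hhwmd ctc xeq rcee
Final line 6: atg

Answer: atg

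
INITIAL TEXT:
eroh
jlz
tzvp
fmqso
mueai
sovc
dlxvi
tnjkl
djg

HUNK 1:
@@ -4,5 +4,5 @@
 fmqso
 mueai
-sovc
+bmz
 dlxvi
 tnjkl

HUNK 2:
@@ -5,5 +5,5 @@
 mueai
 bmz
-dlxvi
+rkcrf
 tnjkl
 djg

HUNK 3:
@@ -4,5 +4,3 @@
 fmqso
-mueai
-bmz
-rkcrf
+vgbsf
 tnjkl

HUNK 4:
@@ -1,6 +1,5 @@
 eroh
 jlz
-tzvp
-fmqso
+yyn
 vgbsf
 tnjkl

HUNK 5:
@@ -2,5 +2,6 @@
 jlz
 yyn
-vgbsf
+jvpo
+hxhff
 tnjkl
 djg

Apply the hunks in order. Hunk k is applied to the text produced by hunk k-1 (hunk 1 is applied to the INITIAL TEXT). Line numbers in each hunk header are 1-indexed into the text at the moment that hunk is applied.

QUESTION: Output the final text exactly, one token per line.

Hunk 1: at line 4 remove [sovc] add [bmz] -> 9 lines: eroh jlz tzvp fmqso mueai bmz dlxvi tnjkl djg
Hunk 2: at line 5 remove [dlxvi] add [rkcrf] -> 9 lines: eroh jlz tzvp fmqso mueai bmz rkcrf tnjkl djg
Hunk 3: at line 4 remove [mueai,bmz,rkcrf] add [vgbsf] -> 7 lines: eroh jlz tzvp fmqso vgbsf tnjkl djg
Hunk 4: at line 1 remove [tzvp,fmqso] add [yyn] -> 6 lines: eroh jlz yyn vgbsf tnjkl djg
Hunk 5: at line 2 remove [vgbsf] add [jvpo,hxhff] -> 7 lines: eroh jlz yyn jvpo hxhff tnjkl djg

Answer: eroh
jlz
yyn
jvpo
hxhff
tnjkl
djg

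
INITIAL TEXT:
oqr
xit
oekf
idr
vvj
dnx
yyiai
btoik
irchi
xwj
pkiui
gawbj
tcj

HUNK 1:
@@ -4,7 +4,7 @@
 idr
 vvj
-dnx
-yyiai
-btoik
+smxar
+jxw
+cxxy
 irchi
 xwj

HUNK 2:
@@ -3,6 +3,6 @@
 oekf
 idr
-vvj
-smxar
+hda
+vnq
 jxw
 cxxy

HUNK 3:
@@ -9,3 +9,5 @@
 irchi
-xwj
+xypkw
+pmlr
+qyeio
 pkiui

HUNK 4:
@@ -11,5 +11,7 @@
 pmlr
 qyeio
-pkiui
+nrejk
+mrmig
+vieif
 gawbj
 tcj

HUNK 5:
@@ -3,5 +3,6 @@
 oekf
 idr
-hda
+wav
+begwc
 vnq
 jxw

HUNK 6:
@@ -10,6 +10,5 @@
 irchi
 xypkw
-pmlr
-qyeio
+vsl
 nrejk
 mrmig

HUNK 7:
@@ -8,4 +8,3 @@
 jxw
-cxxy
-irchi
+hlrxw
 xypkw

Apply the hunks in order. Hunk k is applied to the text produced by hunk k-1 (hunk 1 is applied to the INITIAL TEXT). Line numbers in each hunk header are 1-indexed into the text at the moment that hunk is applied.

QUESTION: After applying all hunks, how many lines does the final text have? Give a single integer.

Hunk 1: at line 4 remove [dnx,yyiai,btoik] add [smxar,jxw,cxxy] -> 13 lines: oqr xit oekf idr vvj smxar jxw cxxy irchi xwj pkiui gawbj tcj
Hunk 2: at line 3 remove [vvj,smxar] add [hda,vnq] -> 13 lines: oqr xit oekf idr hda vnq jxw cxxy irchi xwj pkiui gawbj tcj
Hunk 3: at line 9 remove [xwj] add [xypkw,pmlr,qyeio] -> 15 lines: oqr xit oekf idr hda vnq jxw cxxy irchi xypkw pmlr qyeio pkiui gawbj tcj
Hunk 4: at line 11 remove [pkiui] add [nrejk,mrmig,vieif] -> 17 lines: oqr xit oekf idr hda vnq jxw cxxy irchi xypkw pmlr qyeio nrejk mrmig vieif gawbj tcj
Hunk 5: at line 3 remove [hda] add [wav,begwc] -> 18 lines: oqr xit oekf idr wav begwc vnq jxw cxxy irchi xypkw pmlr qyeio nrejk mrmig vieif gawbj tcj
Hunk 6: at line 10 remove [pmlr,qyeio] add [vsl] -> 17 lines: oqr xit oekf idr wav begwc vnq jxw cxxy irchi xypkw vsl nrejk mrmig vieif gawbj tcj
Hunk 7: at line 8 remove [cxxy,irchi] add [hlrxw] -> 16 lines: oqr xit oekf idr wav begwc vnq jxw hlrxw xypkw vsl nrejk mrmig vieif gawbj tcj
Final line count: 16

Answer: 16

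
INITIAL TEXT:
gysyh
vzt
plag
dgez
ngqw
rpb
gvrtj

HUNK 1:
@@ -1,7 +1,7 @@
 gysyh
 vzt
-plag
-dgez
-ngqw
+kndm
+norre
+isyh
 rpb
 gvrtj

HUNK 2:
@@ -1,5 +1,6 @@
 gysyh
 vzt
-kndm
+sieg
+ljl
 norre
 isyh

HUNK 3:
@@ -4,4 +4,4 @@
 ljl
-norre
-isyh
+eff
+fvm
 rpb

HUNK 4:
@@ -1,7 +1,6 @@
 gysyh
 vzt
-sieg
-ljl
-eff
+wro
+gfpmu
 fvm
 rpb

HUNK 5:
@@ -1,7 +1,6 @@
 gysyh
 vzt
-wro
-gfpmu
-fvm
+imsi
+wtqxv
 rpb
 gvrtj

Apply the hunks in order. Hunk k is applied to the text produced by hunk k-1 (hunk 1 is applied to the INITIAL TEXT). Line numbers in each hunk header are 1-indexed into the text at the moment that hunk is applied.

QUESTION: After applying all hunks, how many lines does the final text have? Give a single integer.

Answer: 6

Derivation:
Hunk 1: at line 1 remove [plag,dgez,ngqw] add [kndm,norre,isyh] -> 7 lines: gysyh vzt kndm norre isyh rpb gvrtj
Hunk 2: at line 1 remove [kndm] add [sieg,ljl] -> 8 lines: gysyh vzt sieg ljl norre isyh rpb gvrtj
Hunk 3: at line 4 remove [norre,isyh] add [eff,fvm] -> 8 lines: gysyh vzt sieg ljl eff fvm rpb gvrtj
Hunk 4: at line 1 remove [sieg,ljl,eff] add [wro,gfpmu] -> 7 lines: gysyh vzt wro gfpmu fvm rpb gvrtj
Hunk 5: at line 1 remove [wro,gfpmu,fvm] add [imsi,wtqxv] -> 6 lines: gysyh vzt imsi wtqxv rpb gvrtj
Final line count: 6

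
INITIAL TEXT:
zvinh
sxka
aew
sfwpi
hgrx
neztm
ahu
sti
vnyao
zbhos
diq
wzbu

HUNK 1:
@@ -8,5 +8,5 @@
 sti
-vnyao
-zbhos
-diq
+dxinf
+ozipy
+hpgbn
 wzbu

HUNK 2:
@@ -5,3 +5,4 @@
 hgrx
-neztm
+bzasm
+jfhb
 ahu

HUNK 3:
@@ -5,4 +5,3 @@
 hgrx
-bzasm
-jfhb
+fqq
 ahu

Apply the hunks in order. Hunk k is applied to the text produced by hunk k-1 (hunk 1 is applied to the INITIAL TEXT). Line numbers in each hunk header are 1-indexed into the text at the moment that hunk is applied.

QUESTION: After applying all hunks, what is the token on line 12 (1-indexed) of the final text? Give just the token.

Answer: wzbu

Derivation:
Hunk 1: at line 8 remove [vnyao,zbhos,diq] add [dxinf,ozipy,hpgbn] -> 12 lines: zvinh sxka aew sfwpi hgrx neztm ahu sti dxinf ozipy hpgbn wzbu
Hunk 2: at line 5 remove [neztm] add [bzasm,jfhb] -> 13 lines: zvinh sxka aew sfwpi hgrx bzasm jfhb ahu sti dxinf ozipy hpgbn wzbu
Hunk 3: at line 5 remove [bzasm,jfhb] add [fqq] -> 12 lines: zvinh sxka aew sfwpi hgrx fqq ahu sti dxinf ozipy hpgbn wzbu
Final line 12: wzbu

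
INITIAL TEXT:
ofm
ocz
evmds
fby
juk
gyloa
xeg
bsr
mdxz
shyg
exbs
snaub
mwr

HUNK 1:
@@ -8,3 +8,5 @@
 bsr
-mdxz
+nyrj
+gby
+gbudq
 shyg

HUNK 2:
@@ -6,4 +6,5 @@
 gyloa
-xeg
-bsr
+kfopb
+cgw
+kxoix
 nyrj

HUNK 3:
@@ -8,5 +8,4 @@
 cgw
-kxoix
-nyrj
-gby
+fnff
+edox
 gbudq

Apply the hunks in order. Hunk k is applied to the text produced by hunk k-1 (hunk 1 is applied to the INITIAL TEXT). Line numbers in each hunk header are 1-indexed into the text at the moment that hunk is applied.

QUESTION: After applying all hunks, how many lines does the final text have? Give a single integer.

Hunk 1: at line 8 remove [mdxz] add [nyrj,gby,gbudq] -> 15 lines: ofm ocz evmds fby juk gyloa xeg bsr nyrj gby gbudq shyg exbs snaub mwr
Hunk 2: at line 6 remove [xeg,bsr] add [kfopb,cgw,kxoix] -> 16 lines: ofm ocz evmds fby juk gyloa kfopb cgw kxoix nyrj gby gbudq shyg exbs snaub mwr
Hunk 3: at line 8 remove [kxoix,nyrj,gby] add [fnff,edox] -> 15 lines: ofm ocz evmds fby juk gyloa kfopb cgw fnff edox gbudq shyg exbs snaub mwr
Final line count: 15

Answer: 15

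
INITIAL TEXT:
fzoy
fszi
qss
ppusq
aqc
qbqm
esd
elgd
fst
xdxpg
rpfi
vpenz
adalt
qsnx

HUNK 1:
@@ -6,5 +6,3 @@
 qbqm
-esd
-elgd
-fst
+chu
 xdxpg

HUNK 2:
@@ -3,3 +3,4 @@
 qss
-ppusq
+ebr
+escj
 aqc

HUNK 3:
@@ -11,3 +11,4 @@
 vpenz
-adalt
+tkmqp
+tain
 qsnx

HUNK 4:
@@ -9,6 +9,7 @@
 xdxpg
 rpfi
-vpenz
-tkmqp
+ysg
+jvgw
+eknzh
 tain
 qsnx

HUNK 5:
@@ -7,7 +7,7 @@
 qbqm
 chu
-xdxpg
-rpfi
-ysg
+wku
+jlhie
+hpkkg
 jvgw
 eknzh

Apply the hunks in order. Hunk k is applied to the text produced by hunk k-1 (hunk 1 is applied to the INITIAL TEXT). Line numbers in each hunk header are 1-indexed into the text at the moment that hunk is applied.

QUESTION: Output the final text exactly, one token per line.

Answer: fzoy
fszi
qss
ebr
escj
aqc
qbqm
chu
wku
jlhie
hpkkg
jvgw
eknzh
tain
qsnx

Derivation:
Hunk 1: at line 6 remove [esd,elgd,fst] add [chu] -> 12 lines: fzoy fszi qss ppusq aqc qbqm chu xdxpg rpfi vpenz adalt qsnx
Hunk 2: at line 3 remove [ppusq] add [ebr,escj] -> 13 lines: fzoy fszi qss ebr escj aqc qbqm chu xdxpg rpfi vpenz adalt qsnx
Hunk 3: at line 11 remove [adalt] add [tkmqp,tain] -> 14 lines: fzoy fszi qss ebr escj aqc qbqm chu xdxpg rpfi vpenz tkmqp tain qsnx
Hunk 4: at line 9 remove [vpenz,tkmqp] add [ysg,jvgw,eknzh] -> 15 lines: fzoy fszi qss ebr escj aqc qbqm chu xdxpg rpfi ysg jvgw eknzh tain qsnx
Hunk 5: at line 7 remove [xdxpg,rpfi,ysg] add [wku,jlhie,hpkkg] -> 15 lines: fzoy fszi qss ebr escj aqc qbqm chu wku jlhie hpkkg jvgw eknzh tain qsnx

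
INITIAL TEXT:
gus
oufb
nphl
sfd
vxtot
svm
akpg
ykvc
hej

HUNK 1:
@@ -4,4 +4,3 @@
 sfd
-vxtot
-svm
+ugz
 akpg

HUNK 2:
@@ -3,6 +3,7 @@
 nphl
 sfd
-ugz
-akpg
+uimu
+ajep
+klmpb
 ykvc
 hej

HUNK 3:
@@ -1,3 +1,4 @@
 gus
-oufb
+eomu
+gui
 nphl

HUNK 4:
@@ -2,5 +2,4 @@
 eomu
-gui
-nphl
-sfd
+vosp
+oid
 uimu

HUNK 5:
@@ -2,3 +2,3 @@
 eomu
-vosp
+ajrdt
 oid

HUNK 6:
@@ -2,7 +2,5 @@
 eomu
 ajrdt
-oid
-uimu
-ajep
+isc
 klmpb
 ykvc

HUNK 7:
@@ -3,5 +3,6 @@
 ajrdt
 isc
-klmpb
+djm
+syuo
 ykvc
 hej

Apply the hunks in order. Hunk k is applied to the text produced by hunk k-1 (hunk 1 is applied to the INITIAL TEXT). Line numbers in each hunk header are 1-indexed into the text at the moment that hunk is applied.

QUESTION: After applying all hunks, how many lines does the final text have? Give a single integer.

Answer: 8

Derivation:
Hunk 1: at line 4 remove [vxtot,svm] add [ugz] -> 8 lines: gus oufb nphl sfd ugz akpg ykvc hej
Hunk 2: at line 3 remove [ugz,akpg] add [uimu,ajep,klmpb] -> 9 lines: gus oufb nphl sfd uimu ajep klmpb ykvc hej
Hunk 3: at line 1 remove [oufb] add [eomu,gui] -> 10 lines: gus eomu gui nphl sfd uimu ajep klmpb ykvc hej
Hunk 4: at line 2 remove [gui,nphl,sfd] add [vosp,oid] -> 9 lines: gus eomu vosp oid uimu ajep klmpb ykvc hej
Hunk 5: at line 2 remove [vosp] add [ajrdt] -> 9 lines: gus eomu ajrdt oid uimu ajep klmpb ykvc hej
Hunk 6: at line 2 remove [oid,uimu,ajep] add [isc] -> 7 lines: gus eomu ajrdt isc klmpb ykvc hej
Hunk 7: at line 3 remove [klmpb] add [djm,syuo] -> 8 lines: gus eomu ajrdt isc djm syuo ykvc hej
Final line count: 8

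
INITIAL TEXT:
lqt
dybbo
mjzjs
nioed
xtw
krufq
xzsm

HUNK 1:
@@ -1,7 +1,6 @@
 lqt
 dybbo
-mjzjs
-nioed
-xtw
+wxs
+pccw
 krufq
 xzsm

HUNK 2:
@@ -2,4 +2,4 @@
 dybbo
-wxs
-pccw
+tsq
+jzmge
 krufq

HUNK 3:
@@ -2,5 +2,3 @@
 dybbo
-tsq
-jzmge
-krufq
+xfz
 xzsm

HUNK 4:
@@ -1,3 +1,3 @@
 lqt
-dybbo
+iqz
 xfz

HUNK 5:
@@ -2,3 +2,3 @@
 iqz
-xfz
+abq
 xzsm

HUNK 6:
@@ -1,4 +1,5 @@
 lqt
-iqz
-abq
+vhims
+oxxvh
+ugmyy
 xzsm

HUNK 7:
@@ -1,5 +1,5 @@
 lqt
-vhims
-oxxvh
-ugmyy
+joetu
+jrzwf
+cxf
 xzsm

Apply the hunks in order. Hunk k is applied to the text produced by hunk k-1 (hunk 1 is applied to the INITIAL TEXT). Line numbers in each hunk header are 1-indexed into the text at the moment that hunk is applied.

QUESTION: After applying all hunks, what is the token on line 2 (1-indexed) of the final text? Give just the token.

Answer: joetu

Derivation:
Hunk 1: at line 1 remove [mjzjs,nioed,xtw] add [wxs,pccw] -> 6 lines: lqt dybbo wxs pccw krufq xzsm
Hunk 2: at line 2 remove [wxs,pccw] add [tsq,jzmge] -> 6 lines: lqt dybbo tsq jzmge krufq xzsm
Hunk 3: at line 2 remove [tsq,jzmge,krufq] add [xfz] -> 4 lines: lqt dybbo xfz xzsm
Hunk 4: at line 1 remove [dybbo] add [iqz] -> 4 lines: lqt iqz xfz xzsm
Hunk 5: at line 2 remove [xfz] add [abq] -> 4 lines: lqt iqz abq xzsm
Hunk 6: at line 1 remove [iqz,abq] add [vhims,oxxvh,ugmyy] -> 5 lines: lqt vhims oxxvh ugmyy xzsm
Hunk 7: at line 1 remove [vhims,oxxvh,ugmyy] add [joetu,jrzwf,cxf] -> 5 lines: lqt joetu jrzwf cxf xzsm
Final line 2: joetu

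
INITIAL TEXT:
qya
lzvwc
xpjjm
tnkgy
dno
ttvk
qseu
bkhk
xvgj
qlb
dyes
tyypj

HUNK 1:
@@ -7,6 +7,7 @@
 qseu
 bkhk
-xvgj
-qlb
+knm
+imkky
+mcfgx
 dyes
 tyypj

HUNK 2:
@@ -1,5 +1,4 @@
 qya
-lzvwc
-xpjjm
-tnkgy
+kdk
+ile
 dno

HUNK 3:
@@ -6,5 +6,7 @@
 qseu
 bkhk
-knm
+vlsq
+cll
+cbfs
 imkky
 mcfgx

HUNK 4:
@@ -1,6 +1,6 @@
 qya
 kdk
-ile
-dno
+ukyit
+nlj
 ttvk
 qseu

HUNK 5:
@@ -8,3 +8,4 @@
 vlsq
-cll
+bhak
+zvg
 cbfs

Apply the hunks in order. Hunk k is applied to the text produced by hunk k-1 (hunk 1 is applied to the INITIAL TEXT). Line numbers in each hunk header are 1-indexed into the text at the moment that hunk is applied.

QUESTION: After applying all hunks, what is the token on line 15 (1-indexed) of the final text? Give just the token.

Answer: tyypj

Derivation:
Hunk 1: at line 7 remove [xvgj,qlb] add [knm,imkky,mcfgx] -> 13 lines: qya lzvwc xpjjm tnkgy dno ttvk qseu bkhk knm imkky mcfgx dyes tyypj
Hunk 2: at line 1 remove [lzvwc,xpjjm,tnkgy] add [kdk,ile] -> 12 lines: qya kdk ile dno ttvk qseu bkhk knm imkky mcfgx dyes tyypj
Hunk 3: at line 6 remove [knm] add [vlsq,cll,cbfs] -> 14 lines: qya kdk ile dno ttvk qseu bkhk vlsq cll cbfs imkky mcfgx dyes tyypj
Hunk 4: at line 1 remove [ile,dno] add [ukyit,nlj] -> 14 lines: qya kdk ukyit nlj ttvk qseu bkhk vlsq cll cbfs imkky mcfgx dyes tyypj
Hunk 5: at line 8 remove [cll] add [bhak,zvg] -> 15 lines: qya kdk ukyit nlj ttvk qseu bkhk vlsq bhak zvg cbfs imkky mcfgx dyes tyypj
Final line 15: tyypj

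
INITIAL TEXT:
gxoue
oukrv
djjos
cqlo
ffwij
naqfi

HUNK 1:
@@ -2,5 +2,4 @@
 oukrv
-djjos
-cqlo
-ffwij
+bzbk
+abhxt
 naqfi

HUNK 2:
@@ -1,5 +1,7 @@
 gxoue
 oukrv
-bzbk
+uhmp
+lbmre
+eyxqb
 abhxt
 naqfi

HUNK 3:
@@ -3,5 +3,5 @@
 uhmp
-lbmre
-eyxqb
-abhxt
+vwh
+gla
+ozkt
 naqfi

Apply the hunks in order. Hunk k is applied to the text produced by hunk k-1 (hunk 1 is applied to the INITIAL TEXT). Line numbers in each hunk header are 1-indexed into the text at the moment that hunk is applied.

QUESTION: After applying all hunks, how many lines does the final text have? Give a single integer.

Answer: 7

Derivation:
Hunk 1: at line 2 remove [djjos,cqlo,ffwij] add [bzbk,abhxt] -> 5 lines: gxoue oukrv bzbk abhxt naqfi
Hunk 2: at line 1 remove [bzbk] add [uhmp,lbmre,eyxqb] -> 7 lines: gxoue oukrv uhmp lbmre eyxqb abhxt naqfi
Hunk 3: at line 3 remove [lbmre,eyxqb,abhxt] add [vwh,gla,ozkt] -> 7 lines: gxoue oukrv uhmp vwh gla ozkt naqfi
Final line count: 7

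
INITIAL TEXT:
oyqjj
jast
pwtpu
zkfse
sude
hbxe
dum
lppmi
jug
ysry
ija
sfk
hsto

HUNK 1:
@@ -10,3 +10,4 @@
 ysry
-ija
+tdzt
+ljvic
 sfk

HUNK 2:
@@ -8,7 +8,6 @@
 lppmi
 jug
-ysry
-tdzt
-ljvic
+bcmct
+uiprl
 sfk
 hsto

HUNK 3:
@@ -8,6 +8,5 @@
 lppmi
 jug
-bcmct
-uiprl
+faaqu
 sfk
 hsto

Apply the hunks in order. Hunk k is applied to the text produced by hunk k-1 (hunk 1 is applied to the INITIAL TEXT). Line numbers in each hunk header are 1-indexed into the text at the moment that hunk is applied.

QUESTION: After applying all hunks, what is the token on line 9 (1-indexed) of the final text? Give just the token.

Answer: jug

Derivation:
Hunk 1: at line 10 remove [ija] add [tdzt,ljvic] -> 14 lines: oyqjj jast pwtpu zkfse sude hbxe dum lppmi jug ysry tdzt ljvic sfk hsto
Hunk 2: at line 8 remove [ysry,tdzt,ljvic] add [bcmct,uiprl] -> 13 lines: oyqjj jast pwtpu zkfse sude hbxe dum lppmi jug bcmct uiprl sfk hsto
Hunk 3: at line 8 remove [bcmct,uiprl] add [faaqu] -> 12 lines: oyqjj jast pwtpu zkfse sude hbxe dum lppmi jug faaqu sfk hsto
Final line 9: jug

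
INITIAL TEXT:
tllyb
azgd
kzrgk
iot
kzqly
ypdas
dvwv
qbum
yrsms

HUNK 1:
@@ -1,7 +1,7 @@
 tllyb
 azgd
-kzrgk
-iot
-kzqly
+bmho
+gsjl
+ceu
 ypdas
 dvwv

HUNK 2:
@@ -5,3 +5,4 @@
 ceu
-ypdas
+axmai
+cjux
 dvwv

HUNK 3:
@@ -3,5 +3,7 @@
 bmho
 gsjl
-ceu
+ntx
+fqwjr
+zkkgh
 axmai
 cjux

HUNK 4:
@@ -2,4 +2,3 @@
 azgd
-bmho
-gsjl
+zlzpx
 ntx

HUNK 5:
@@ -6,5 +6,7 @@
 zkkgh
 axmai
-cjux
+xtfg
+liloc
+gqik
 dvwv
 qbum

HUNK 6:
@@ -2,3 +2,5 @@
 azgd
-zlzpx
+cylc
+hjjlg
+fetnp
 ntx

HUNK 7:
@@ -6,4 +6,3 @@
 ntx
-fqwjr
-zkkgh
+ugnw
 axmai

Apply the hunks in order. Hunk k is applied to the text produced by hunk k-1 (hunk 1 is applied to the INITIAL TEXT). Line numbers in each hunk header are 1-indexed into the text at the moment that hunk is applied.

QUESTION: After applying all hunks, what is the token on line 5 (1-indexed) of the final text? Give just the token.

Answer: fetnp

Derivation:
Hunk 1: at line 1 remove [kzrgk,iot,kzqly] add [bmho,gsjl,ceu] -> 9 lines: tllyb azgd bmho gsjl ceu ypdas dvwv qbum yrsms
Hunk 2: at line 5 remove [ypdas] add [axmai,cjux] -> 10 lines: tllyb azgd bmho gsjl ceu axmai cjux dvwv qbum yrsms
Hunk 3: at line 3 remove [ceu] add [ntx,fqwjr,zkkgh] -> 12 lines: tllyb azgd bmho gsjl ntx fqwjr zkkgh axmai cjux dvwv qbum yrsms
Hunk 4: at line 2 remove [bmho,gsjl] add [zlzpx] -> 11 lines: tllyb azgd zlzpx ntx fqwjr zkkgh axmai cjux dvwv qbum yrsms
Hunk 5: at line 6 remove [cjux] add [xtfg,liloc,gqik] -> 13 lines: tllyb azgd zlzpx ntx fqwjr zkkgh axmai xtfg liloc gqik dvwv qbum yrsms
Hunk 6: at line 2 remove [zlzpx] add [cylc,hjjlg,fetnp] -> 15 lines: tllyb azgd cylc hjjlg fetnp ntx fqwjr zkkgh axmai xtfg liloc gqik dvwv qbum yrsms
Hunk 7: at line 6 remove [fqwjr,zkkgh] add [ugnw] -> 14 lines: tllyb azgd cylc hjjlg fetnp ntx ugnw axmai xtfg liloc gqik dvwv qbum yrsms
Final line 5: fetnp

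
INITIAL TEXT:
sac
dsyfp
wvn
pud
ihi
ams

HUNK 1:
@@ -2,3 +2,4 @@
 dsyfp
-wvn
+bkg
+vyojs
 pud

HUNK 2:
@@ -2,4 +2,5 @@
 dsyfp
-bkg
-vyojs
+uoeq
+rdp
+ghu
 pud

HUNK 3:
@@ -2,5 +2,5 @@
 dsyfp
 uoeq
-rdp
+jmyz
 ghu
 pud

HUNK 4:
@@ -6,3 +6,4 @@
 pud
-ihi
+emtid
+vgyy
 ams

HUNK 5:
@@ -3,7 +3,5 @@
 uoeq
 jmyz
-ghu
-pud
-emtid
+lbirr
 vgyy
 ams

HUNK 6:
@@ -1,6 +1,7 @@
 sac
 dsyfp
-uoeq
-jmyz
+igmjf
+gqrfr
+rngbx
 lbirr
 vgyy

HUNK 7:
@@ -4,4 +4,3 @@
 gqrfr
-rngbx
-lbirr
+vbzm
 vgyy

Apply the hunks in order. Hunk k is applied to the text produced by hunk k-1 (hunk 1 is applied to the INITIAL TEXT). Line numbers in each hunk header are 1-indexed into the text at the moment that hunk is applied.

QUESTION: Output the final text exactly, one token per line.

Hunk 1: at line 2 remove [wvn] add [bkg,vyojs] -> 7 lines: sac dsyfp bkg vyojs pud ihi ams
Hunk 2: at line 2 remove [bkg,vyojs] add [uoeq,rdp,ghu] -> 8 lines: sac dsyfp uoeq rdp ghu pud ihi ams
Hunk 3: at line 2 remove [rdp] add [jmyz] -> 8 lines: sac dsyfp uoeq jmyz ghu pud ihi ams
Hunk 4: at line 6 remove [ihi] add [emtid,vgyy] -> 9 lines: sac dsyfp uoeq jmyz ghu pud emtid vgyy ams
Hunk 5: at line 3 remove [ghu,pud,emtid] add [lbirr] -> 7 lines: sac dsyfp uoeq jmyz lbirr vgyy ams
Hunk 6: at line 1 remove [uoeq,jmyz] add [igmjf,gqrfr,rngbx] -> 8 lines: sac dsyfp igmjf gqrfr rngbx lbirr vgyy ams
Hunk 7: at line 4 remove [rngbx,lbirr] add [vbzm] -> 7 lines: sac dsyfp igmjf gqrfr vbzm vgyy ams

Answer: sac
dsyfp
igmjf
gqrfr
vbzm
vgyy
ams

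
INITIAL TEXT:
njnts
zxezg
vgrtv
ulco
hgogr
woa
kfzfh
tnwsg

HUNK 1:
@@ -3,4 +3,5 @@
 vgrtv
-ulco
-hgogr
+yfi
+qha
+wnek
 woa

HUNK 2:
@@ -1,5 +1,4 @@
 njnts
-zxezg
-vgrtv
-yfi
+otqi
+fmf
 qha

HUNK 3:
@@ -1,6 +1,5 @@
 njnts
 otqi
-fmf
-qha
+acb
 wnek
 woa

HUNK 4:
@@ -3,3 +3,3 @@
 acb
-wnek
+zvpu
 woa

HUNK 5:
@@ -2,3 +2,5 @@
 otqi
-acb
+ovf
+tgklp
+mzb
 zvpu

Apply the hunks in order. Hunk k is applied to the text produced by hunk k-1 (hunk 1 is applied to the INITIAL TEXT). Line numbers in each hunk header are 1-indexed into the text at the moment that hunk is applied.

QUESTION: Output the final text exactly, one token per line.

Hunk 1: at line 3 remove [ulco,hgogr] add [yfi,qha,wnek] -> 9 lines: njnts zxezg vgrtv yfi qha wnek woa kfzfh tnwsg
Hunk 2: at line 1 remove [zxezg,vgrtv,yfi] add [otqi,fmf] -> 8 lines: njnts otqi fmf qha wnek woa kfzfh tnwsg
Hunk 3: at line 1 remove [fmf,qha] add [acb] -> 7 lines: njnts otqi acb wnek woa kfzfh tnwsg
Hunk 4: at line 3 remove [wnek] add [zvpu] -> 7 lines: njnts otqi acb zvpu woa kfzfh tnwsg
Hunk 5: at line 2 remove [acb] add [ovf,tgklp,mzb] -> 9 lines: njnts otqi ovf tgklp mzb zvpu woa kfzfh tnwsg

Answer: njnts
otqi
ovf
tgklp
mzb
zvpu
woa
kfzfh
tnwsg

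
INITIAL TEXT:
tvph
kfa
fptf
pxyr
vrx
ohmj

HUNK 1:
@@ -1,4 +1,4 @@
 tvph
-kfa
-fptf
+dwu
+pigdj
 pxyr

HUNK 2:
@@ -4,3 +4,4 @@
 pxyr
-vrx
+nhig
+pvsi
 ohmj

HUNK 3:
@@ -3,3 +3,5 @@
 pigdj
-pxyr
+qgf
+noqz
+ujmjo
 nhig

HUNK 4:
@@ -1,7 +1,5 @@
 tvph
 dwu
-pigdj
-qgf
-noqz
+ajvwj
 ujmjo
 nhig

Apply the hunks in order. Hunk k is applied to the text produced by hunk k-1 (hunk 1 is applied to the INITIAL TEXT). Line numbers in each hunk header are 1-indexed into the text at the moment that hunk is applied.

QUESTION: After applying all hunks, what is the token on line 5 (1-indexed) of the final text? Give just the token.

Hunk 1: at line 1 remove [kfa,fptf] add [dwu,pigdj] -> 6 lines: tvph dwu pigdj pxyr vrx ohmj
Hunk 2: at line 4 remove [vrx] add [nhig,pvsi] -> 7 lines: tvph dwu pigdj pxyr nhig pvsi ohmj
Hunk 3: at line 3 remove [pxyr] add [qgf,noqz,ujmjo] -> 9 lines: tvph dwu pigdj qgf noqz ujmjo nhig pvsi ohmj
Hunk 4: at line 1 remove [pigdj,qgf,noqz] add [ajvwj] -> 7 lines: tvph dwu ajvwj ujmjo nhig pvsi ohmj
Final line 5: nhig

Answer: nhig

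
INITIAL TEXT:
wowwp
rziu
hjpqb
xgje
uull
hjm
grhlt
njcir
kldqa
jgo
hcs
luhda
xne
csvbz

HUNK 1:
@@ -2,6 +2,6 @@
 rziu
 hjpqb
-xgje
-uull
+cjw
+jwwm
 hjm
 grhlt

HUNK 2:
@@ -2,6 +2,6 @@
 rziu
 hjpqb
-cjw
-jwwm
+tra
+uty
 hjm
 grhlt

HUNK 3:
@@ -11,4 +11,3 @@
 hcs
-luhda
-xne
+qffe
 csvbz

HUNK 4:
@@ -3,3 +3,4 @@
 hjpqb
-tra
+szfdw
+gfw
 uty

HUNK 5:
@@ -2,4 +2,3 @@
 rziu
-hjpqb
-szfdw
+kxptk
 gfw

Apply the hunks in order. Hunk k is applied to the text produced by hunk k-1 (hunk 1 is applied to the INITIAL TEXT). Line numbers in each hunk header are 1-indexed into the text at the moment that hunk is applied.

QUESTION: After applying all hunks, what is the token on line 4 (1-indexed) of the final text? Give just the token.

Hunk 1: at line 2 remove [xgje,uull] add [cjw,jwwm] -> 14 lines: wowwp rziu hjpqb cjw jwwm hjm grhlt njcir kldqa jgo hcs luhda xne csvbz
Hunk 2: at line 2 remove [cjw,jwwm] add [tra,uty] -> 14 lines: wowwp rziu hjpqb tra uty hjm grhlt njcir kldqa jgo hcs luhda xne csvbz
Hunk 3: at line 11 remove [luhda,xne] add [qffe] -> 13 lines: wowwp rziu hjpqb tra uty hjm grhlt njcir kldqa jgo hcs qffe csvbz
Hunk 4: at line 3 remove [tra] add [szfdw,gfw] -> 14 lines: wowwp rziu hjpqb szfdw gfw uty hjm grhlt njcir kldqa jgo hcs qffe csvbz
Hunk 5: at line 2 remove [hjpqb,szfdw] add [kxptk] -> 13 lines: wowwp rziu kxptk gfw uty hjm grhlt njcir kldqa jgo hcs qffe csvbz
Final line 4: gfw

Answer: gfw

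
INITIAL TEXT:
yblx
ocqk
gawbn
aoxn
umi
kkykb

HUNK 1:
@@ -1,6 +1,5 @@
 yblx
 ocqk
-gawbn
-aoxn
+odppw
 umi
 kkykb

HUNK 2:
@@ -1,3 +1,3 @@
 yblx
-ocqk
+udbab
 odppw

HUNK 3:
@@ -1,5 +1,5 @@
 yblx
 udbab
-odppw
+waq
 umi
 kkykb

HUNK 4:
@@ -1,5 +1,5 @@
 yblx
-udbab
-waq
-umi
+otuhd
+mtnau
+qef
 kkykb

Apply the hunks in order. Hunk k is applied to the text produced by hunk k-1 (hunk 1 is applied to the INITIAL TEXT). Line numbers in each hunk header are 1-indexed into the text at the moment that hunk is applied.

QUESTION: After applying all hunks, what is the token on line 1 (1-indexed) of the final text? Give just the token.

Answer: yblx

Derivation:
Hunk 1: at line 1 remove [gawbn,aoxn] add [odppw] -> 5 lines: yblx ocqk odppw umi kkykb
Hunk 2: at line 1 remove [ocqk] add [udbab] -> 5 lines: yblx udbab odppw umi kkykb
Hunk 3: at line 1 remove [odppw] add [waq] -> 5 lines: yblx udbab waq umi kkykb
Hunk 4: at line 1 remove [udbab,waq,umi] add [otuhd,mtnau,qef] -> 5 lines: yblx otuhd mtnau qef kkykb
Final line 1: yblx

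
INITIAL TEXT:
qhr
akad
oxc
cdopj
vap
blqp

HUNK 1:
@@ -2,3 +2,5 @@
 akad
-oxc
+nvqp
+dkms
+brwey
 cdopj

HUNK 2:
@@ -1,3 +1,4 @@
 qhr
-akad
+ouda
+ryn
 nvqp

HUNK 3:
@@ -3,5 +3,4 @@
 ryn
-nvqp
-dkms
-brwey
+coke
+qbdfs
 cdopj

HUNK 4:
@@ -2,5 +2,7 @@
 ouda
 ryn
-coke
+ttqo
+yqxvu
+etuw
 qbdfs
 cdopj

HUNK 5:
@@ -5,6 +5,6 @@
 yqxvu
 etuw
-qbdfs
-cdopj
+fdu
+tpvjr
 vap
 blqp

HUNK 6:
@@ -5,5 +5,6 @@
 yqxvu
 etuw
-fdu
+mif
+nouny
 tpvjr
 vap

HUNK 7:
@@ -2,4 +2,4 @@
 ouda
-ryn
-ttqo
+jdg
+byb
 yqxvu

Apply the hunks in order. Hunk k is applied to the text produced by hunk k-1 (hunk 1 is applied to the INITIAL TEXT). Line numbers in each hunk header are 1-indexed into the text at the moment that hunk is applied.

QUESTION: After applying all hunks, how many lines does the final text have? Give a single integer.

Answer: 11

Derivation:
Hunk 1: at line 2 remove [oxc] add [nvqp,dkms,brwey] -> 8 lines: qhr akad nvqp dkms brwey cdopj vap blqp
Hunk 2: at line 1 remove [akad] add [ouda,ryn] -> 9 lines: qhr ouda ryn nvqp dkms brwey cdopj vap blqp
Hunk 3: at line 3 remove [nvqp,dkms,brwey] add [coke,qbdfs] -> 8 lines: qhr ouda ryn coke qbdfs cdopj vap blqp
Hunk 4: at line 2 remove [coke] add [ttqo,yqxvu,etuw] -> 10 lines: qhr ouda ryn ttqo yqxvu etuw qbdfs cdopj vap blqp
Hunk 5: at line 5 remove [qbdfs,cdopj] add [fdu,tpvjr] -> 10 lines: qhr ouda ryn ttqo yqxvu etuw fdu tpvjr vap blqp
Hunk 6: at line 5 remove [fdu] add [mif,nouny] -> 11 lines: qhr ouda ryn ttqo yqxvu etuw mif nouny tpvjr vap blqp
Hunk 7: at line 2 remove [ryn,ttqo] add [jdg,byb] -> 11 lines: qhr ouda jdg byb yqxvu etuw mif nouny tpvjr vap blqp
Final line count: 11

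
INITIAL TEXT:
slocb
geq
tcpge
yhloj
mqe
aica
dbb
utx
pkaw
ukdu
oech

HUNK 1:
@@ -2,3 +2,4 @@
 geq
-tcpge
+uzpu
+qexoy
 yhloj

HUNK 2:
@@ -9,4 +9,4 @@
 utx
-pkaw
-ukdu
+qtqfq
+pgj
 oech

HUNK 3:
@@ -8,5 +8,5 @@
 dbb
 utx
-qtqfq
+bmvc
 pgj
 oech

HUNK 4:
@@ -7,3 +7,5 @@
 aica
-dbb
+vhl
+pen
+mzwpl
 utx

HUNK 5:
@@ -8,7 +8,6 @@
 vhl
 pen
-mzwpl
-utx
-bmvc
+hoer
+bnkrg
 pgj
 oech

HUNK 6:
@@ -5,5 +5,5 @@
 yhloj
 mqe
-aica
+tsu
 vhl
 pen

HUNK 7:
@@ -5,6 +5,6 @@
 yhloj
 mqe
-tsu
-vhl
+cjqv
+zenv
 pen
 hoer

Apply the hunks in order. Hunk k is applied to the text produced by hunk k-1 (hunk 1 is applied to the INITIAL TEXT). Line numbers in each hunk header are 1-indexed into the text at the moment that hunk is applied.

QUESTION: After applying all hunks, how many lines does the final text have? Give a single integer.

Hunk 1: at line 2 remove [tcpge] add [uzpu,qexoy] -> 12 lines: slocb geq uzpu qexoy yhloj mqe aica dbb utx pkaw ukdu oech
Hunk 2: at line 9 remove [pkaw,ukdu] add [qtqfq,pgj] -> 12 lines: slocb geq uzpu qexoy yhloj mqe aica dbb utx qtqfq pgj oech
Hunk 3: at line 8 remove [qtqfq] add [bmvc] -> 12 lines: slocb geq uzpu qexoy yhloj mqe aica dbb utx bmvc pgj oech
Hunk 4: at line 7 remove [dbb] add [vhl,pen,mzwpl] -> 14 lines: slocb geq uzpu qexoy yhloj mqe aica vhl pen mzwpl utx bmvc pgj oech
Hunk 5: at line 8 remove [mzwpl,utx,bmvc] add [hoer,bnkrg] -> 13 lines: slocb geq uzpu qexoy yhloj mqe aica vhl pen hoer bnkrg pgj oech
Hunk 6: at line 5 remove [aica] add [tsu] -> 13 lines: slocb geq uzpu qexoy yhloj mqe tsu vhl pen hoer bnkrg pgj oech
Hunk 7: at line 5 remove [tsu,vhl] add [cjqv,zenv] -> 13 lines: slocb geq uzpu qexoy yhloj mqe cjqv zenv pen hoer bnkrg pgj oech
Final line count: 13

Answer: 13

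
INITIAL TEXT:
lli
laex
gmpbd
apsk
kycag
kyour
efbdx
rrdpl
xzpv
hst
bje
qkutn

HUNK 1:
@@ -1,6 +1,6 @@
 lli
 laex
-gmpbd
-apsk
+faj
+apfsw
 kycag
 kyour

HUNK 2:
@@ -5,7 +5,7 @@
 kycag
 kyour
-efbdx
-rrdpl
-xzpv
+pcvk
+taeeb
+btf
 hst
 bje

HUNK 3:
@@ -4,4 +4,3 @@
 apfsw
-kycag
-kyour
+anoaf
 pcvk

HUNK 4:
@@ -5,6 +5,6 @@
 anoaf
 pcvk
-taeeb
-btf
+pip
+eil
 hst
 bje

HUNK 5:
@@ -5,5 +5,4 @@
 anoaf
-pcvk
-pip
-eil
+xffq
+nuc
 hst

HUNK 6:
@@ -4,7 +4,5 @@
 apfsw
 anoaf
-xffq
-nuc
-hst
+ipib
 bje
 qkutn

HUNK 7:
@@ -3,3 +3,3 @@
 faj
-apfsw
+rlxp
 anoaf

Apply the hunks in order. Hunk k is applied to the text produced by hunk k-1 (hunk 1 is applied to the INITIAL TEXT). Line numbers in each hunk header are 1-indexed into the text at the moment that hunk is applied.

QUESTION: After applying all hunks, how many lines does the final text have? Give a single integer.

Answer: 8

Derivation:
Hunk 1: at line 1 remove [gmpbd,apsk] add [faj,apfsw] -> 12 lines: lli laex faj apfsw kycag kyour efbdx rrdpl xzpv hst bje qkutn
Hunk 2: at line 5 remove [efbdx,rrdpl,xzpv] add [pcvk,taeeb,btf] -> 12 lines: lli laex faj apfsw kycag kyour pcvk taeeb btf hst bje qkutn
Hunk 3: at line 4 remove [kycag,kyour] add [anoaf] -> 11 lines: lli laex faj apfsw anoaf pcvk taeeb btf hst bje qkutn
Hunk 4: at line 5 remove [taeeb,btf] add [pip,eil] -> 11 lines: lli laex faj apfsw anoaf pcvk pip eil hst bje qkutn
Hunk 5: at line 5 remove [pcvk,pip,eil] add [xffq,nuc] -> 10 lines: lli laex faj apfsw anoaf xffq nuc hst bje qkutn
Hunk 6: at line 4 remove [xffq,nuc,hst] add [ipib] -> 8 lines: lli laex faj apfsw anoaf ipib bje qkutn
Hunk 7: at line 3 remove [apfsw] add [rlxp] -> 8 lines: lli laex faj rlxp anoaf ipib bje qkutn
Final line count: 8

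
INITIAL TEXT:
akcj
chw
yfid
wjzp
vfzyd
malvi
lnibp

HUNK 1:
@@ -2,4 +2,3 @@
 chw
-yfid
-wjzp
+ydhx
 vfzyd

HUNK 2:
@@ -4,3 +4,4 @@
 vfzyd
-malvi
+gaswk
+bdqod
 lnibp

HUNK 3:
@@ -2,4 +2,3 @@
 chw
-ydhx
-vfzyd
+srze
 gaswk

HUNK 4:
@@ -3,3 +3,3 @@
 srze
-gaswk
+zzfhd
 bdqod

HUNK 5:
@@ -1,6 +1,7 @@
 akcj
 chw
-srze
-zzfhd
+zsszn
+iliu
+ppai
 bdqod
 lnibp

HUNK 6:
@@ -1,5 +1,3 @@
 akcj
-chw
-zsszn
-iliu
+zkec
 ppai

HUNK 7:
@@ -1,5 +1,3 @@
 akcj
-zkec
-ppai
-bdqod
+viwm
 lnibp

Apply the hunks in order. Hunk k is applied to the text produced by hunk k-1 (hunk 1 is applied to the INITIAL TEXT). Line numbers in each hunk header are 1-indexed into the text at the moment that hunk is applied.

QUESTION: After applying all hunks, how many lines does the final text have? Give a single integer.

Hunk 1: at line 2 remove [yfid,wjzp] add [ydhx] -> 6 lines: akcj chw ydhx vfzyd malvi lnibp
Hunk 2: at line 4 remove [malvi] add [gaswk,bdqod] -> 7 lines: akcj chw ydhx vfzyd gaswk bdqod lnibp
Hunk 3: at line 2 remove [ydhx,vfzyd] add [srze] -> 6 lines: akcj chw srze gaswk bdqod lnibp
Hunk 4: at line 3 remove [gaswk] add [zzfhd] -> 6 lines: akcj chw srze zzfhd bdqod lnibp
Hunk 5: at line 1 remove [srze,zzfhd] add [zsszn,iliu,ppai] -> 7 lines: akcj chw zsszn iliu ppai bdqod lnibp
Hunk 6: at line 1 remove [chw,zsszn,iliu] add [zkec] -> 5 lines: akcj zkec ppai bdqod lnibp
Hunk 7: at line 1 remove [zkec,ppai,bdqod] add [viwm] -> 3 lines: akcj viwm lnibp
Final line count: 3

Answer: 3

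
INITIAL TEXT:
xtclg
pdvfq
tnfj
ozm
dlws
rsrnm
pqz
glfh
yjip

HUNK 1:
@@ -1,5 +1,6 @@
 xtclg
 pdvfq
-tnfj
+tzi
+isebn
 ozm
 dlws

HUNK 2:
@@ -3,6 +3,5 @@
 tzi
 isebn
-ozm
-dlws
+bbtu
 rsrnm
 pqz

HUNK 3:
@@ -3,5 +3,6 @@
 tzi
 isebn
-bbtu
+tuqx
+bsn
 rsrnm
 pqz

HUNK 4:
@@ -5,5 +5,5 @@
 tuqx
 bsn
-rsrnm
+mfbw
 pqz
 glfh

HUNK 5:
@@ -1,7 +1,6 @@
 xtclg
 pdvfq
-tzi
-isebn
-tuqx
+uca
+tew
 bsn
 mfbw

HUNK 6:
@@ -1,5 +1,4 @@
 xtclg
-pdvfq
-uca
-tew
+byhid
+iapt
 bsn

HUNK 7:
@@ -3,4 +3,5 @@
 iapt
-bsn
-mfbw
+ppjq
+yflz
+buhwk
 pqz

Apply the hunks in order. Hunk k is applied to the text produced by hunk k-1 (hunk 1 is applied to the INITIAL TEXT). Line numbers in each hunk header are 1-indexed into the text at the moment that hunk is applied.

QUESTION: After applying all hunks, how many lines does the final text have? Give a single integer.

Hunk 1: at line 1 remove [tnfj] add [tzi,isebn] -> 10 lines: xtclg pdvfq tzi isebn ozm dlws rsrnm pqz glfh yjip
Hunk 2: at line 3 remove [ozm,dlws] add [bbtu] -> 9 lines: xtclg pdvfq tzi isebn bbtu rsrnm pqz glfh yjip
Hunk 3: at line 3 remove [bbtu] add [tuqx,bsn] -> 10 lines: xtclg pdvfq tzi isebn tuqx bsn rsrnm pqz glfh yjip
Hunk 4: at line 5 remove [rsrnm] add [mfbw] -> 10 lines: xtclg pdvfq tzi isebn tuqx bsn mfbw pqz glfh yjip
Hunk 5: at line 1 remove [tzi,isebn,tuqx] add [uca,tew] -> 9 lines: xtclg pdvfq uca tew bsn mfbw pqz glfh yjip
Hunk 6: at line 1 remove [pdvfq,uca,tew] add [byhid,iapt] -> 8 lines: xtclg byhid iapt bsn mfbw pqz glfh yjip
Hunk 7: at line 3 remove [bsn,mfbw] add [ppjq,yflz,buhwk] -> 9 lines: xtclg byhid iapt ppjq yflz buhwk pqz glfh yjip
Final line count: 9

Answer: 9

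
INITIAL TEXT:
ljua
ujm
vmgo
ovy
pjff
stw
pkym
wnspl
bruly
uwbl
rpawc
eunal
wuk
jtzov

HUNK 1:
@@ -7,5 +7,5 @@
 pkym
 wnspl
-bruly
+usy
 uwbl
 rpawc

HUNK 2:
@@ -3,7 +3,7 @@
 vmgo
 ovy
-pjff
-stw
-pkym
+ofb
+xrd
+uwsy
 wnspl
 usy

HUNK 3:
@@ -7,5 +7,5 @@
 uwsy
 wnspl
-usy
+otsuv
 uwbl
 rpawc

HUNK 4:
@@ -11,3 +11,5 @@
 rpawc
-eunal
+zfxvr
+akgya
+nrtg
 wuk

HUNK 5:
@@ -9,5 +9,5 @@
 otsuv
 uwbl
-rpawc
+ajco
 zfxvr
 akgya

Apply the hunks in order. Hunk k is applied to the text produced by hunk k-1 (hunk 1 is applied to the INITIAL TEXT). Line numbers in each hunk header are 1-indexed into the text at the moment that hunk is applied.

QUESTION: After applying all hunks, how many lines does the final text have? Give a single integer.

Answer: 16

Derivation:
Hunk 1: at line 7 remove [bruly] add [usy] -> 14 lines: ljua ujm vmgo ovy pjff stw pkym wnspl usy uwbl rpawc eunal wuk jtzov
Hunk 2: at line 3 remove [pjff,stw,pkym] add [ofb,xrd,uwsy] -> 14 lines: ljua ujm vmgo ovy ofb xrd uwsy wnspl usy uwbl rpawc eunal wuk jtzov
Hunk 3: at line 7 remove [usy] add [otsuv] -> 14 lines: ljua ujm vmgo ovy ofb xrd uwsy wnspl otsuv uwbl rpawc eunal wuk jtzov
Hunk 4: at line 11 remove [eunal] add [zfxvr,akgya,nrtg] -> 16 lines: ljua ujm vmgo ovy ofb xrd uwsy wnspl otsuv uwbl rpawc zfxvr akgya nrtg wuk jtzov
Hunk 5: at line 9 remove [rpawc] add [ajco] -> 16 lines: ljua ujm vmgo ovy ofb xrd uwsy wnspl otsuv uwbl ajco zfxvr akgya nrtg wuk jtzov
Final line count: 16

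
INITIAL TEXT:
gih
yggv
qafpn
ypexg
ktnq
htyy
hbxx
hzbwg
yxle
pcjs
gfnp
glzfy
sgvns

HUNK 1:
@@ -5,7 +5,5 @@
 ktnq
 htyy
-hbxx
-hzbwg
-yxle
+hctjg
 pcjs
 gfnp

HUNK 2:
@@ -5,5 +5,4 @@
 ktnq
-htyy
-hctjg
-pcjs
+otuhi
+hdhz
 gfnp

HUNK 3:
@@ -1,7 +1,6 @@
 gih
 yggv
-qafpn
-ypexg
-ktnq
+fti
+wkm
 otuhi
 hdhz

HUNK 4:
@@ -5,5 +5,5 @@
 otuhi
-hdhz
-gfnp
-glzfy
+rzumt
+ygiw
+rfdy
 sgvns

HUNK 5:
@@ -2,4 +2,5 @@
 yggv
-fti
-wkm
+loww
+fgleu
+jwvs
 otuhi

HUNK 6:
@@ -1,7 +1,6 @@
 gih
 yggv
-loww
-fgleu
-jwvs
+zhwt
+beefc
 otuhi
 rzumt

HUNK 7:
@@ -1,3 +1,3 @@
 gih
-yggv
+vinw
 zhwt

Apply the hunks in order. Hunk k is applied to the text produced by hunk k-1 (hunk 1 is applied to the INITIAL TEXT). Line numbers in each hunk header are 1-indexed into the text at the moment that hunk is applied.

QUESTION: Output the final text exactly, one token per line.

Answer: gih
vinw
zhwt
beefc
otuhi
rzumt
ygiw
rfdy
sgvns

Derivation:
Hunk 1: at line 5 remove [hbxx,hzbwg,yxle] add [hctjg] -> 11 lines: gih yggv qafpn ypexg ktnq htyy hctjg pcjs gfnp glzfy sgvns
Hunk 2: at line 5 remove [htyy,hctjg,pcjs] add [otuhi,hdhz] -> 10 lines: gih yggv qafpn ypexg ktnq otuhi hdhz gfnp glzfy sgvns
Hunk 3: at line 1 remove [qafpn,ypexg,ktnq] add [fti,wkm] -> 9 lines: gih yggv fti wkm otuhi hdhz gfnp glzfy sgvns
Hunk 4: at line 5 remove [hdhz,gfnp,glzfy] add [rzumt,ygiw,rfdy] -> 9 lines: gih yggv fti wkm otuhi rzumt ygiw rfdy sgvns
Hunk 5: at line 2 remove [fti,wkm] add [loww,fgleu,jwvs] -> 10 lines: gih yggv loww fgleu jwvs otuhi rzumt ygiw rfdy sgvns
Hunk 6: at line 1 remove [loww,fgleu,jwvs] add [zhwt,beefc] -> 9 lines: gih yggv zhwt beefc otuhi rzumt ygiw rfdy sgvns
Hunk 7: at line 1 remove [yggv] add [vinw] -> 9 lines: gih vinw zhwt beefc otuhi rzumt ygiw rfdy sgvns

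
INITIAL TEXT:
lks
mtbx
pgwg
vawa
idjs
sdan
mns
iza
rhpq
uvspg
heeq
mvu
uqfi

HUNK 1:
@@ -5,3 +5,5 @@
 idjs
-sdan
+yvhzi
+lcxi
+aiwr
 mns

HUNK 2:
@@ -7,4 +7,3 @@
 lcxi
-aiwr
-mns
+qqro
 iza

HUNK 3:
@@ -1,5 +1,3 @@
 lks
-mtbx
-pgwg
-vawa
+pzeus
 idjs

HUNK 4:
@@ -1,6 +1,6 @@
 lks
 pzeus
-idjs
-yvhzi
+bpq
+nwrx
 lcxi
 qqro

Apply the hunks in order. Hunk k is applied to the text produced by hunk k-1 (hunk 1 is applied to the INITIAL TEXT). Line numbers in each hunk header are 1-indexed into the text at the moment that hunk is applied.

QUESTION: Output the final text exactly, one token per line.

Answer: lks
pzeus
bpq
nwrx
lcxi
qqro
iza
rhpq
uvspg
heeq
mvu
uqfi

Derivation:
Hunk 1: at line 5 remove [sdan] add [yvhzi,lcxi,aiwr] -> 15 lines: lks mtbx pgwg vawa idjs yvhzi lcxi aiwr mns iza rhpq uvspg heeq mvu uqfi
Hunk 2: at line 7 remove [aiwr,mns] add [qqro] -> 14 lines: lks mtbx pgwg vawa idjs yvhzi lcxi qqro iza rhpq uvspg heeq mvu uqfi
Hunk 3: at line 1 remove [mtbx,pgwg,vawa] add [pzeus] -> 12 lines: lks pzeus idjs yvhzi lcxi qqro iza rhpq uvspg heeq mvu uqfi
Hunk 4: at line 1 remove [idjs,yvhzi] add [bpq,nwrx] -> 12 lines: lks pzeus bpq nwrx lcxi qqro iza rhpq uvspg heeq mvu uqfi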